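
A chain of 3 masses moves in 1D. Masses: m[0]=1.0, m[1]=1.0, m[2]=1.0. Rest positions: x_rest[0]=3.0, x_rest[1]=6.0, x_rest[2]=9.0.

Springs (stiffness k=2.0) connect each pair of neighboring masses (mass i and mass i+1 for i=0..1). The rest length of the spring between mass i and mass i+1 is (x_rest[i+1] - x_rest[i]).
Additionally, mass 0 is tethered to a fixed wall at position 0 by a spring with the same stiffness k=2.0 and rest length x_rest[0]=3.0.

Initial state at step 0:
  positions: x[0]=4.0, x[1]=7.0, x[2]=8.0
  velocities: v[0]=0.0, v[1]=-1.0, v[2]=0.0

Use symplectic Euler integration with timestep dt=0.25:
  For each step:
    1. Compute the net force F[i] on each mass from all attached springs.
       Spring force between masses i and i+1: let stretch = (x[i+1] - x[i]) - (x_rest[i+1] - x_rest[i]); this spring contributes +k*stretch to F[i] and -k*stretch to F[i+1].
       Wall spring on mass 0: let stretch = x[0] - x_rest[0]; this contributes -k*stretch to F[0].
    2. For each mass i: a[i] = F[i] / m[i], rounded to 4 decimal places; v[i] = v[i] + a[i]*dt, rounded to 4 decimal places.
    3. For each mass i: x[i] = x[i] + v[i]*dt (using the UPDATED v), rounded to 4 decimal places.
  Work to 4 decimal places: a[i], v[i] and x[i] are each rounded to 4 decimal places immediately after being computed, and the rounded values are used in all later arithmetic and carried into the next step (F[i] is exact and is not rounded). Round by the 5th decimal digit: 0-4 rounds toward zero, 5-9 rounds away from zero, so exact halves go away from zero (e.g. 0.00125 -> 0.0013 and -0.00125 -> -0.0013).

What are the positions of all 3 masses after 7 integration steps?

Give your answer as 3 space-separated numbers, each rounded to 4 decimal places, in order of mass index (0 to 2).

Step 0: x=[4.0000 7.0000 8.0000] v=[0.0000 -1.0000 0.0000]
Step 1: x=[3.8750 6.5000 8.2500] v=[-0.5000 -2.0000 1.0000]
Step 2: x=[3.5938 5.8906 8.6563] v=[-1.1250 -2.4375 1.6250]
Step 3: x=[3.1504 5.3398 9.0919] v=[-1.7735 -2.2031 1.7422]
Step 4: x=[2.5869 4.9844 9.4335] v=[-2.2540 -1.4218 1.3662]
Step 5: x=[1.9997 4.8854 9.5939] v=[-2.3487 -0.3960 0.6417]
Step 6: x=[1.5233 5.0143 9.5408] v=[-1.9057 0.5154 -0.2126]
Step 7: x=[1.2928 5.2726 9.2968] v=[-0.9219 1.0332 -0.9759]

Answer: 1.2928 5.2726 9.2968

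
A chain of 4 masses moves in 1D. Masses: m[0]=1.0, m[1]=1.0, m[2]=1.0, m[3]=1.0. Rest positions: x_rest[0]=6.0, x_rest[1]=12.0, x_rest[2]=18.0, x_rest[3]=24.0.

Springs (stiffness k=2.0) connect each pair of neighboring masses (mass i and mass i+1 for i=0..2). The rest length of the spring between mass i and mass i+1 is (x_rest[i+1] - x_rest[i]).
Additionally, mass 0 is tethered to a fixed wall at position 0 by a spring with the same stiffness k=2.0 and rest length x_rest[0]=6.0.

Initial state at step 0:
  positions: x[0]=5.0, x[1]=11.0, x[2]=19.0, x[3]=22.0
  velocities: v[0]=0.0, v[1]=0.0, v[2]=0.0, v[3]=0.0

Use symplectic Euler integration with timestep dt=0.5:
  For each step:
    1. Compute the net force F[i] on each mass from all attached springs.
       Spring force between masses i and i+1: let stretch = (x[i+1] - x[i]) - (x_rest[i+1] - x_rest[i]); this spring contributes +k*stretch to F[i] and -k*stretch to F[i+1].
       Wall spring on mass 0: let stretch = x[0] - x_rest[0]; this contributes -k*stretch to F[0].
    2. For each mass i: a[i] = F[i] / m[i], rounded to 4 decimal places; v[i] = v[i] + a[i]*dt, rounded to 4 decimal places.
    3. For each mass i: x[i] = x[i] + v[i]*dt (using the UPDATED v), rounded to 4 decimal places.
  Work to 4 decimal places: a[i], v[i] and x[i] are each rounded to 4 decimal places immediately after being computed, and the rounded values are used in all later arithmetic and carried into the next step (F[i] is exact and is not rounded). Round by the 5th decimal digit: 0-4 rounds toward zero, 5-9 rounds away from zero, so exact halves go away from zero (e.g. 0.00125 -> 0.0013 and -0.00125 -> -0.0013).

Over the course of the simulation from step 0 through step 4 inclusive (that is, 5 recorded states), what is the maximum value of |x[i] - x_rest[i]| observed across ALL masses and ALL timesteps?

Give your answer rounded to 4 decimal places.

Step 0: x=[5.0000 11.0000 19.0000 22.0000] v=[0.0000 0.0000 0.0000 0.0000]
Step 1: x=[5.5000 12.0000 16.5000 23.5000] v=[1.0000 2.0000 -5.0000 3.0000]
Step 2: x=[6.5000 12.0000 15.2500 24.5000] v=[2.0000 0.0000 -2.5000 2.0000]
Step 3: x=[7.0000 10.8750 17.0000 23.8750] v=[1.0000 -2.2500 3.5000 -1.2500]
Step 4: x=[5.9375 10.8750 19.1250 22.8125] v=[-2.1250 0.0000 4.2500 -2.1250]
Max displacement = 2.7500

Answer: 2.7500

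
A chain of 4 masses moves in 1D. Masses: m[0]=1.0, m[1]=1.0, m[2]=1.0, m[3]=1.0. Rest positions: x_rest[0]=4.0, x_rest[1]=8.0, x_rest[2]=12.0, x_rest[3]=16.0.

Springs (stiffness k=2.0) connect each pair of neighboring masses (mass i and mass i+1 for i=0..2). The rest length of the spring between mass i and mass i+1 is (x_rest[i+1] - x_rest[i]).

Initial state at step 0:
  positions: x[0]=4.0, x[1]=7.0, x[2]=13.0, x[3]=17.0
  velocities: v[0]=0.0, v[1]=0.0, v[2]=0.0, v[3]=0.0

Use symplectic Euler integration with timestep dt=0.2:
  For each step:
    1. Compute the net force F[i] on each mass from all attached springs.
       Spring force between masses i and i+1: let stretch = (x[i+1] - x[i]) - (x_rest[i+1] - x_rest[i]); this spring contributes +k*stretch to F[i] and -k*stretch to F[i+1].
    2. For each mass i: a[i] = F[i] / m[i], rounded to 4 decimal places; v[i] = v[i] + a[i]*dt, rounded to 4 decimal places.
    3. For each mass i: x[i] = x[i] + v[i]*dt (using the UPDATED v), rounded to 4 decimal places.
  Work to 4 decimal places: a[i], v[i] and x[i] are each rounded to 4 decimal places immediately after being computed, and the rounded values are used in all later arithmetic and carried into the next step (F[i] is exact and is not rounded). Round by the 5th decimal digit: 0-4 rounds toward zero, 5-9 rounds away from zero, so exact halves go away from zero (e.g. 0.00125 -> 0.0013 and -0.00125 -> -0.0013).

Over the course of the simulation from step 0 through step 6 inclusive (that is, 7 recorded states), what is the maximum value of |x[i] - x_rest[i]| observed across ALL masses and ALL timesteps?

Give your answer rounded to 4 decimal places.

Step 0: x=[4.0000 7.0000 13.0000 17.0000] v=[0.0000 0.0000 0.0000 0.0000]
Step 1: x=[3.9200 7.2400 12.8400 17.0000] v=[-0.4000 1.2000 -0.8000 0.0000]
Step 2: x=[3.7856 7.6624 12.5648 16.9872] v=[-0.6720 2.1120 -1.3760 -0.0640]
Step 3: x=[3.6413 8.1668 12.2512 16.9406] v=[-0.7213 2.5222 -1.5680 -0.2330]
Step 4: x=[3.5391 8.6360 11.9860 16.8388] v=[-0.5111 2.3458 -1.3260 -0.5088]
Step 5: x=[3.5246 8.9654 11.8410 16.6688] v=[-0.0723 1.6470 -0.7249 -0.8499]
Step 6: x=[3.6254 9.0896 11.8522 16.4326] v=[0.5040 0.6209 0.0560 -1.1810]
Max displacement = 1.0896

Answer: 1.0896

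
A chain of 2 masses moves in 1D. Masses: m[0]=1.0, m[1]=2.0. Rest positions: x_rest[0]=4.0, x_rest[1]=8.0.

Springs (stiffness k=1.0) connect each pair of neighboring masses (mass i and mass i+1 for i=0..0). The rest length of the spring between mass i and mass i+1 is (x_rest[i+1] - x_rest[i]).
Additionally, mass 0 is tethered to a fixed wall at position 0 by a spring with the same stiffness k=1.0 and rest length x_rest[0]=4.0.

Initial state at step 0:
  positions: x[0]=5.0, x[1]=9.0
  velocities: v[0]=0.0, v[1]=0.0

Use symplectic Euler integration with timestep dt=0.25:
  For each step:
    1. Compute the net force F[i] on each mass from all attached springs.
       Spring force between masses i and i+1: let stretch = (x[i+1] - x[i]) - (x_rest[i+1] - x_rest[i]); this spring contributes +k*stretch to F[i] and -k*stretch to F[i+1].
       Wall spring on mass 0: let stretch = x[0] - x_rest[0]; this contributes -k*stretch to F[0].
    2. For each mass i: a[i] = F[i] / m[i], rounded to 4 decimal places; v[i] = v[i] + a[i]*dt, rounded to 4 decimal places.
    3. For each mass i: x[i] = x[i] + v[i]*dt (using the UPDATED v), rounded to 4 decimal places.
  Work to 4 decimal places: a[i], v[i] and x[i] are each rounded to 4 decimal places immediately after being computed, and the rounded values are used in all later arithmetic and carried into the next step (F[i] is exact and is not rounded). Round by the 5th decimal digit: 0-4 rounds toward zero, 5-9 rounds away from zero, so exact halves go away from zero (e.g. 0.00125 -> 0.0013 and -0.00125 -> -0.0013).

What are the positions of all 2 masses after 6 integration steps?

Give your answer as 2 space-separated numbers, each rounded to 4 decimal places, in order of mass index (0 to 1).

Answer: 4.1489 8.8871

Derivation:
Step 0: x=[5.0000 9.0000] v=[0.0000 0.0000]
Step 1: x=[4.9375 9.0000] v=[-0.2500 0.0000]
Step 2: x=[4.8203 8.9981] v=[-0.4688 -0.0078]
Step 3: x=[4.6630 8.9906] v=[-0.6294 -0.0300]
Step 4: x=[4.4847 8.9729] v=[-0.7133 -0.0710]
Step 5: x=[4.3066 8.9399] v=[-0.7124 -0.1320]
Step 6: x=[4.1489 8.8871] v=[-0.6307 -0.2112]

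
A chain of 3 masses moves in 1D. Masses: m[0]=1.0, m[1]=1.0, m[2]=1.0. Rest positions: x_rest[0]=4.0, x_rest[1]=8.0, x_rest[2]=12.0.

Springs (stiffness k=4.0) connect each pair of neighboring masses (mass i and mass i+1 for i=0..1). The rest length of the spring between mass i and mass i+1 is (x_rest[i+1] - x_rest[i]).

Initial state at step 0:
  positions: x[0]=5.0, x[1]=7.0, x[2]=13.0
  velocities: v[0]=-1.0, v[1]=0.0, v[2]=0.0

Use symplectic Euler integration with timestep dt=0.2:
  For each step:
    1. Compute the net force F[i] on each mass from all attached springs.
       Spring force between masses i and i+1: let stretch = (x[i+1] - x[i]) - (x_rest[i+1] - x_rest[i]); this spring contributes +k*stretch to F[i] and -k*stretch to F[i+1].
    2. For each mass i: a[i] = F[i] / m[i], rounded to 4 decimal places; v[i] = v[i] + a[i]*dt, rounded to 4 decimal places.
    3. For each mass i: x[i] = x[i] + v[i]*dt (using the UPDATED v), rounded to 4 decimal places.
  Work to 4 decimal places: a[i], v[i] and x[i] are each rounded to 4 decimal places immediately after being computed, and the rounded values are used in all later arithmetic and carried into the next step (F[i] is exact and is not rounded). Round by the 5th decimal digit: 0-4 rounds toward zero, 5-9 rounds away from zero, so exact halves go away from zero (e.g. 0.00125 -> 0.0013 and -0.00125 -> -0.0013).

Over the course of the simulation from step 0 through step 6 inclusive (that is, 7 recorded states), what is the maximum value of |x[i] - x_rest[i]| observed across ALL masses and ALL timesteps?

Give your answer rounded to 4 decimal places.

Step 0: x=[5.0000 7.0000 13.0000] v=[-1.0000 0.0000 0.0000]
Step 1: x=[4.4800 7.6400 12.6800] v=[-2.6000 3.2000 -1.6000]
Step 2: x=[3.8256 8.5808 12.1936] v=[-3.2720 4.7040 -2.4320]
Step 3: x=[3.2920 9.3388 11.7692] v=[-2.6678 3.7901 -2.1222]
Step 4: x=[3.0859 9.5182 11.5959] v=[-1.0304 0.8970 -0.8665]
Step 5: x=[3.2690 9.0009 11.7302] v=[0.9154 -2.5867 0.6713]
Step 6: x=[3.7292 8.0031 12.0678] v=[2.3009 -4.9888 1.6879]
Max displacement = 1.5182

Answer: 1.5182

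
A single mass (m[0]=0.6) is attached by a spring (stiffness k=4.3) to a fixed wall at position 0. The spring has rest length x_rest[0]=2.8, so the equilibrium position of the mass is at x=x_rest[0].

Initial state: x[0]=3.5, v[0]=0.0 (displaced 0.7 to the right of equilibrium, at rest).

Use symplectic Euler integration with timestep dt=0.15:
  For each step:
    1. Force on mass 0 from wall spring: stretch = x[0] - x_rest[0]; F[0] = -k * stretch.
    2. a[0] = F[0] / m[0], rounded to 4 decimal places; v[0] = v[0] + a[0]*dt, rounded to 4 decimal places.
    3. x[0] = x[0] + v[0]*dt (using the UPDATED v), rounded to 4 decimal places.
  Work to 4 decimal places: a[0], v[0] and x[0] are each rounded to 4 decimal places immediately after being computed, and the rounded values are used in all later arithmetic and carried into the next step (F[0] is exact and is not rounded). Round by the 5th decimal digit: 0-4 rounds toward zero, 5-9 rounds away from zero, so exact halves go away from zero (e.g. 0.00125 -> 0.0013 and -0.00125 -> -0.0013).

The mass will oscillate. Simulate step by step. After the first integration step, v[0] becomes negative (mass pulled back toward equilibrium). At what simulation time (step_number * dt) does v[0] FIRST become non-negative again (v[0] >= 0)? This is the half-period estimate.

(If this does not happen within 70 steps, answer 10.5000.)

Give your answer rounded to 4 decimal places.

Answer: 1.2000

Derivation:
Step 0: x=[3.5000] v=[0.0000]
Step 1: x=[3.3871] v=[-0.7525]
Step 2: x=[3.1796] v=[-1.3836]
Step 3: x=[2.9108] v=[-1.7917]
Step 4: x=[2.6242] v=[-1.9108]
Step 5: x=[2.3659] v=[-1.7218]
Step 6: x=[2.1776] v=[-1.2551]
Step 7: x=[2.0897] v=[-0.5860]
Step 8: x=[2.1163] v=[0.1776]
First v>=0 after going negative at step 8, time=1.2000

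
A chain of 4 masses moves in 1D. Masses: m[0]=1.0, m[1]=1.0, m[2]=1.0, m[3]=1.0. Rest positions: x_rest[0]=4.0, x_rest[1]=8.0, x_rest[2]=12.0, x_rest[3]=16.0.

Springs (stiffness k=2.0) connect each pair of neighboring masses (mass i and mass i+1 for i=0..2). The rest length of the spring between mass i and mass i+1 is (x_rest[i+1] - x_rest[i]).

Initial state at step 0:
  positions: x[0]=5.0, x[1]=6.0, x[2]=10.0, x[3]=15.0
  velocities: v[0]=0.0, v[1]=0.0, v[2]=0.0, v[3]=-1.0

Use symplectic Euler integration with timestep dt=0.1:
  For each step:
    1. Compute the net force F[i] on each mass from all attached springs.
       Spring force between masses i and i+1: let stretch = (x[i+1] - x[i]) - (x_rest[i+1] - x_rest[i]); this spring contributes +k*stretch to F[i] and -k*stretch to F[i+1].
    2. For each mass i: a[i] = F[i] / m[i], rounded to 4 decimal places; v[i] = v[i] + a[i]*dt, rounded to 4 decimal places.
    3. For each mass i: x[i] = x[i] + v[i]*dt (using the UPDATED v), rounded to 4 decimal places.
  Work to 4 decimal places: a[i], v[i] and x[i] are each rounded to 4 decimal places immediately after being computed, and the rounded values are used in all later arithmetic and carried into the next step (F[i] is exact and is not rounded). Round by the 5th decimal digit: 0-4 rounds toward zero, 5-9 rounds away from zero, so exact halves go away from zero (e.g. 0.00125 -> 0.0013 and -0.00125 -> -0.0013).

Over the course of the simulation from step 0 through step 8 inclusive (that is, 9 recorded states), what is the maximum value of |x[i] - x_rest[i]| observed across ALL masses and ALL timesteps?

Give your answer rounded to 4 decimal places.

Step 0: x=[5.0000 6.0000 10.0000 15.0000] v=[0.0000 0.0000 0.0000 -1.0000]
Step 1: x=[4.9400 6.0600 10.0200 14.8800] v=[-0.6000 0.6000 0.2000 -1.2000]
Step 2: x=[4.8224 6.1768 10.0580 14.7428] v=[-1.1760 1.1680 0.3800 -1.3720]
Step 3: x=[4.6519 6.3441 10.1121 14.5919] v=[-1.7051 1.6734 0.5407 -1.5090]
Step 4: x=[4.4352 6.5530 10.1804 14.4314] v=[-2.1667 2.0886 0.6831 -1.6050]
Step 5: x=[4.1809 6.7921 10.2612 14.2659] v=[-2.5431 2.3905 0.8078 -1.6552]
Step 6: x=[3.8988 7.0483 10.3527 14.1003] v=[-2.8209 2.5621 0.9149 -1.6561]
Step 7: x=[3.5997 7.3076 10.4531 13.9397] v=[-2.9910 2.5931 1.0035 -1.6056]
Step 8: x=[3.2948 7.5557 10.5603 13.7894] v=[-3.0494 2.4806 1.0717 -1.5029]
Max displacement = 2.2106

Answer: 2.2106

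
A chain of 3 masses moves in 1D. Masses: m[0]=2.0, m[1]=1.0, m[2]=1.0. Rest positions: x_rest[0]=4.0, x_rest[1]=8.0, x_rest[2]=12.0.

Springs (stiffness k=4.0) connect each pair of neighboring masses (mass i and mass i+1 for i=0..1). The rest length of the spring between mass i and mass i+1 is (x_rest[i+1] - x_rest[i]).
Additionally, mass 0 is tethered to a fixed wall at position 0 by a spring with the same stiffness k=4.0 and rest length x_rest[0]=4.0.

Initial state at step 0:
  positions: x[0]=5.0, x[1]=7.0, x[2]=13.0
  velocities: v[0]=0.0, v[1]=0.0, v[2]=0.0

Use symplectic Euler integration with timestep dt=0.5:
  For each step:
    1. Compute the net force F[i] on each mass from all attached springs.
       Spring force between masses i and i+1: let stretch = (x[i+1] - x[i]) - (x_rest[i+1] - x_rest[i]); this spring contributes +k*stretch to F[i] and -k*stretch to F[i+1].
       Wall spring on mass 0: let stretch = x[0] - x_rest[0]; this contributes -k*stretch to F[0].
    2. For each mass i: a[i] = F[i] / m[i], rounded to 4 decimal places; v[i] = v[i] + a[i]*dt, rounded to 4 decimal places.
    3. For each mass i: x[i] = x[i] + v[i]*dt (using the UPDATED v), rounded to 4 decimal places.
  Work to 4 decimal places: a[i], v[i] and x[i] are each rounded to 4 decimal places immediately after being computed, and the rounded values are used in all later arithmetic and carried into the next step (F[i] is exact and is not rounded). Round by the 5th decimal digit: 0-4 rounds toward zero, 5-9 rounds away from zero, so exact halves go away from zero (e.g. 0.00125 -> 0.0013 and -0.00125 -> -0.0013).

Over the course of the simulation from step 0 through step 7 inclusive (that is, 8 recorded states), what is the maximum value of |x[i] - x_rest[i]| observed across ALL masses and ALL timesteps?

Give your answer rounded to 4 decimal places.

Answer: 3.0000

Derivation:
Step 0: x=[5.0000 7.0000 13.0000] v=[0.0000 0.0000 0.0000]
Step 1: x=[3.5000 11.0000 11.0000] v=[-3.0000 8.0000 -4.0000]
Step 2: x=[4.0000 7.5000 13.0000] v=[1.0000 -7.0000 4.0000]
Step 3: x=[4.2500 6.0000 13.5000] v=[0.5000 -3.0000 1.0000]
Step 4: x=[3.2500 10.2500 10.5000] v=[-2.0000 8.5000 -6.0000]
Step 5: x=[4.1250 7.7500 11.2500] v=[1.7500 -5.0000 1.5000]
Step 6: x=[4.7500 5.1250 12.5000] v=[1.2500 -5.2500 2.5000]
Step 7: x=[3.1875 9.5000 10.3750] v=[-3.1250 8.7500 -4.2500]
Max displacement = 3.0000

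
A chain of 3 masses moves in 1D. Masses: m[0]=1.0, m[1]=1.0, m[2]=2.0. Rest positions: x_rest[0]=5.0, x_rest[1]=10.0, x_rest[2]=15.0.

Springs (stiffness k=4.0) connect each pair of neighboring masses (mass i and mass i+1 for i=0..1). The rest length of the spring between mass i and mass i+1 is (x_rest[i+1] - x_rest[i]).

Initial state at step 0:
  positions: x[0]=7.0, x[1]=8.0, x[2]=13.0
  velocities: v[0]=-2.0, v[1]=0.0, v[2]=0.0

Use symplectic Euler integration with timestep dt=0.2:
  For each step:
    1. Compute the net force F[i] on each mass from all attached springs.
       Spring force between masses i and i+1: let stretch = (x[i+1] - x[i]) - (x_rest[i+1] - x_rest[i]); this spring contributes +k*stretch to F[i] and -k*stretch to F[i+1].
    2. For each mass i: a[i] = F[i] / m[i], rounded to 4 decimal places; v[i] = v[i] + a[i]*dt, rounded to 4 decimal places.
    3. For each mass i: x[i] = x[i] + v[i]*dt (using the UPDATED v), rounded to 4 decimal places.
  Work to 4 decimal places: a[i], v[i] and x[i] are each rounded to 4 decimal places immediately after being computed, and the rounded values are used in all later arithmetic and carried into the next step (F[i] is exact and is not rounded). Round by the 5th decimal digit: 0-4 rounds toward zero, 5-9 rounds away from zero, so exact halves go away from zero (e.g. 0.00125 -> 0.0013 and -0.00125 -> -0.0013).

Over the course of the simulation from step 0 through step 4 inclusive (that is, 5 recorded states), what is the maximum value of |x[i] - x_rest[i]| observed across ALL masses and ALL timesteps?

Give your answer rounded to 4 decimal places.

Answer: 2.9407

Derivation:
Step 0: x=[7.0000 8.0000 13.0000] v=[-2.0000 0.0000 0.0000]
Step 1: x=[5.9600 8.6400 13.0000] v=[-5.2000 3.2000 0.0000]
Step 2: x=[4.5488 9.5488 13.0512] v=[-7.0560 4.5440 0.2560]
Step 3: x=[3.1376 10.2180 13.2222] v=[-7.0560 3.3459 0.8550]
Step 4: x=[2.0593 10.2350 13.5529] v=[-5.3917 0.0849 1.6533]
Max displacement = 2.9407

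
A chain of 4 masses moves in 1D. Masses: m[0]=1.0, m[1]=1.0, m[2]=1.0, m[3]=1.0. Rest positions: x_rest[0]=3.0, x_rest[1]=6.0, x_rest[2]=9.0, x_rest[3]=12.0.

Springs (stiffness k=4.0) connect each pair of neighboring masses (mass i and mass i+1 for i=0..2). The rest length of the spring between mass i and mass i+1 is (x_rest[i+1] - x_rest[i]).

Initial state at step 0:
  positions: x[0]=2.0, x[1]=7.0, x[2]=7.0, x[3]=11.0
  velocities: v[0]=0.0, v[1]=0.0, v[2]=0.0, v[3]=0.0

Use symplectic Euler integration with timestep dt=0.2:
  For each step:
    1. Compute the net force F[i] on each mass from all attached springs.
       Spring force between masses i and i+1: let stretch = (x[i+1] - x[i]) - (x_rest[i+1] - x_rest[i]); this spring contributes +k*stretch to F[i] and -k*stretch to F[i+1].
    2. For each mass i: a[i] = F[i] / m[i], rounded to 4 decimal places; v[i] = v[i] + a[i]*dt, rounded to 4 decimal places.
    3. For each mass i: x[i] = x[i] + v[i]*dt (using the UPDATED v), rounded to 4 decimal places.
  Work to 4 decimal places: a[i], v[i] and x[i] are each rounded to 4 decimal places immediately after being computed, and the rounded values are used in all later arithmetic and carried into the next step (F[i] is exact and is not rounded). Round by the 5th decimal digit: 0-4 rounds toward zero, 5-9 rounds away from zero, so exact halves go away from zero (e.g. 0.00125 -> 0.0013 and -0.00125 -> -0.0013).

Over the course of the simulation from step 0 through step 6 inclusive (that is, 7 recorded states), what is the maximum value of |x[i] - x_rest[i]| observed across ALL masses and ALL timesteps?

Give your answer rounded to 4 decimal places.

Answer: 2.2590

Derivation:
Step 0: x=[2.0000 7.0000 7.0000 11.0000] v=[0.0000 0.0000 0.0000 0.0000]
Step 1: x=[2.3200 6.2000 7.6400 10.8400] v=[1.6000 -4.0000 3.2000 -0.8000]
Step 2: x=[2.7808 5.0096 8.5616 10.6480] v=[2.3040 -5.9520 4.6080 -0.9600]
Step 3: x=[3.1182 4.0309 9.2487 10.6022] v=[1.6870 -4.8934 3.4355 -0.2291]
Step 4: x=[3.1216 3.7410 9.3175 10.8198] v=[0.0172 -1.4493 0.3441 1.0881]
Step 5: x=[2.7441 4.2443 8.7344 11.2771] v=[-1.8873 2.5164 -2.9153 2.2863]
Step 6: x=[2.1267 5.2260 7.8398 11.8075] v=[-3.0871 4.9083 -4.4732 2.6521]
Max displacement = 2.2590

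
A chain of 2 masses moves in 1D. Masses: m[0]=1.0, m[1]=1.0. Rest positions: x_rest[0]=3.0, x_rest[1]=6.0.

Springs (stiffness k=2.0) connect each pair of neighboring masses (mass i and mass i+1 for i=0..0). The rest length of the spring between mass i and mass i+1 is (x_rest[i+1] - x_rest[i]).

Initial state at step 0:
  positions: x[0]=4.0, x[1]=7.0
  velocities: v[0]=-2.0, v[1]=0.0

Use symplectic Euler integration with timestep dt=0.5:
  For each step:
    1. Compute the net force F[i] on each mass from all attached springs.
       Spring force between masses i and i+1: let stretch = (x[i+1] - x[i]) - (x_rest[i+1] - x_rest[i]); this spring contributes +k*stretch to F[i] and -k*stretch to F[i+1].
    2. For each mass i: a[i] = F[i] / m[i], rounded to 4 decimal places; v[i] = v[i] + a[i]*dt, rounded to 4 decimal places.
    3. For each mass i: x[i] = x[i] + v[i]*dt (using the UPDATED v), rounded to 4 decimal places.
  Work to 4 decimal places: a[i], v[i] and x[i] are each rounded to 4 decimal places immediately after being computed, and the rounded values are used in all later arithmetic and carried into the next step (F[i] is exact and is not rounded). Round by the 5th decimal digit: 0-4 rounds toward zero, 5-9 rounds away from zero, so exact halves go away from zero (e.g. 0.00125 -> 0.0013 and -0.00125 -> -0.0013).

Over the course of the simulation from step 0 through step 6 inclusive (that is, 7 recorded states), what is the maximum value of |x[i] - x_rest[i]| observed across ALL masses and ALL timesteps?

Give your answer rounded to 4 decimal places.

Answer: 2.0000

Derivation:
Step 0: x=[4.0000 7.0000] v=[-2.0000 0.0000]
Step 1: x=[3.0000 7.0000] v=[-2.0000 0.0000]
Step 2: x=[2.5000 6.5000] v=[-1.0000 -1.0000]
Step 3: x=[2.5000 5.5000] v=[0.0000 -2.0000]
Step 4: x=[2.5000 4.5000] v=[0.0000 -2.0000]
Step 5: x=[2.0000 4.0000] v=[-1.0000 -1.0000]
Step 6: x=[1.0000 4.0000] v=[-2.0000 0.0000]
Max displacement = 2.0000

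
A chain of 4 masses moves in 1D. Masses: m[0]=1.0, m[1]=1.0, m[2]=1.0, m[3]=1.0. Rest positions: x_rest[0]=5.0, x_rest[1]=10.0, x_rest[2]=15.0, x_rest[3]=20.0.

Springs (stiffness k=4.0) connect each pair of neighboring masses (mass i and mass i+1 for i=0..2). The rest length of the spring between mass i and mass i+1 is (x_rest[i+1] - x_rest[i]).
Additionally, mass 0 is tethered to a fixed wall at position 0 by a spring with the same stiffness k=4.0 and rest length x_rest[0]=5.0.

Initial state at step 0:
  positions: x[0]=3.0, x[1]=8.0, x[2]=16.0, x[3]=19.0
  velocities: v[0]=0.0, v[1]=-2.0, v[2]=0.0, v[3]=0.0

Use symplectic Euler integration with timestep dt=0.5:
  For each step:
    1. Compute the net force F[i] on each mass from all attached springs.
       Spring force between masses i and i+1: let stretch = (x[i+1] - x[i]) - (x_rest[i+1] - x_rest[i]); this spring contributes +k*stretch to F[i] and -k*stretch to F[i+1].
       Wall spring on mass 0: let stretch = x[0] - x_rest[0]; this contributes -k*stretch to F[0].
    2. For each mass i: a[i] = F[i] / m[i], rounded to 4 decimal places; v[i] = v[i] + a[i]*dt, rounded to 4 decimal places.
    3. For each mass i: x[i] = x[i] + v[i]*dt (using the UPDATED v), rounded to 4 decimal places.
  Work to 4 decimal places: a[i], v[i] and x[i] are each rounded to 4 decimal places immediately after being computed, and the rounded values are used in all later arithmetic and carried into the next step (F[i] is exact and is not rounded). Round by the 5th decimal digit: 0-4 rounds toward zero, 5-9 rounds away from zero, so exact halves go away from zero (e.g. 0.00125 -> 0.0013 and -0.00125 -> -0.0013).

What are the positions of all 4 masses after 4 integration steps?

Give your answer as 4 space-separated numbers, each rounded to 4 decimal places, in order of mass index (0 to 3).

Answer: 5.0000 10.0000 14.0000 19.0000

Derivation:
Step 0: x=[3.0000 8.0000 16.0000 19.0000] v=[0.0000 -2.0000 0.0000 0.0000]
Step 1: x=[5.0000 10.0000 11.0000 21.0000] v=[4.0000 4.0000 -10.0000 4.0000]
Step 2: x=[7.0000 8.0000 15.0000 18.0000] v=[4.0000 -4.0000 8.0000 -6.0000]
Step 3: x=[3.0000 12.0000 15.0000 17.0000] v=[-8.0000 8.0000 0.0000 -2.0000]
Step 4: x=[5.0000 10.0000 14.0000 19.0000] v=[4.0000 -4.0000 -2.0000 4.0000]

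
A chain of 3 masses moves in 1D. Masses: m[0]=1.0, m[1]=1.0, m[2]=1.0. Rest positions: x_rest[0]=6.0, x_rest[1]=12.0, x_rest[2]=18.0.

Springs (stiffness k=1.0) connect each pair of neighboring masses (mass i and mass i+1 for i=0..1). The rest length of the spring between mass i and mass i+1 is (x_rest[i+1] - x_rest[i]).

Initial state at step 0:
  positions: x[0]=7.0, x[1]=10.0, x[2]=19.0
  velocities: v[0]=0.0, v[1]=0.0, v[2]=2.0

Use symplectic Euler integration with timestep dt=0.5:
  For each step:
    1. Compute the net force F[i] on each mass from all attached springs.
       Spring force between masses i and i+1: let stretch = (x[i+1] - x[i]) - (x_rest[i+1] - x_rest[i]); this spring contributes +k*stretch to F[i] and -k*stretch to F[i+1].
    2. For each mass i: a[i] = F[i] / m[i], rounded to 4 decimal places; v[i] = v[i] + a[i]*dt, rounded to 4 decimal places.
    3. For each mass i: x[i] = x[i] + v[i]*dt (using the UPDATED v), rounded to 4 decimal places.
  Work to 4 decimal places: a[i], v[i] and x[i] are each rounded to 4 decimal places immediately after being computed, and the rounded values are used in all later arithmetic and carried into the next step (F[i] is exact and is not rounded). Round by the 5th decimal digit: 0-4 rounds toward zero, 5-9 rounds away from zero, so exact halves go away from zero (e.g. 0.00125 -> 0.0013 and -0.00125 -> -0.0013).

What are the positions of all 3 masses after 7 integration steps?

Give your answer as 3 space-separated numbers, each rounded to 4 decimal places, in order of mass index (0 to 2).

Step 0: x=[7.0000 10.0000 19.0000] v=[0.0000 0.0000 2.0000]
Step 1: x=[6.2500 11.5000 19.2500] v=[-1.5000 3.0000 0.5000]
Step 2: x=[5.3125 13.6250 19.0625] v=[-1.8750 4.2500 -0.3750]
Step 3: x=[4.9531 15.0313 19.0156] v=[-0.7188 2.8125 -0.0938]
Step 4: x=[5.6133 14.9141 19.4727] v=[1.3203 -0.2345 0.9141]
Step 5: x=[7.0987 13.6113 20.2901] v=[2.9707 -2.6056 1.6348]
Step 6: x=[8.7122 12.3501 20.9378] v=[3.2270 -2.5225 1.2954]
Step 7: x=[9.7352 12.3263 20.9386] v=[2.0460 -0.0476 0.0016]

Answer: 9.7352 12.3263 20.9386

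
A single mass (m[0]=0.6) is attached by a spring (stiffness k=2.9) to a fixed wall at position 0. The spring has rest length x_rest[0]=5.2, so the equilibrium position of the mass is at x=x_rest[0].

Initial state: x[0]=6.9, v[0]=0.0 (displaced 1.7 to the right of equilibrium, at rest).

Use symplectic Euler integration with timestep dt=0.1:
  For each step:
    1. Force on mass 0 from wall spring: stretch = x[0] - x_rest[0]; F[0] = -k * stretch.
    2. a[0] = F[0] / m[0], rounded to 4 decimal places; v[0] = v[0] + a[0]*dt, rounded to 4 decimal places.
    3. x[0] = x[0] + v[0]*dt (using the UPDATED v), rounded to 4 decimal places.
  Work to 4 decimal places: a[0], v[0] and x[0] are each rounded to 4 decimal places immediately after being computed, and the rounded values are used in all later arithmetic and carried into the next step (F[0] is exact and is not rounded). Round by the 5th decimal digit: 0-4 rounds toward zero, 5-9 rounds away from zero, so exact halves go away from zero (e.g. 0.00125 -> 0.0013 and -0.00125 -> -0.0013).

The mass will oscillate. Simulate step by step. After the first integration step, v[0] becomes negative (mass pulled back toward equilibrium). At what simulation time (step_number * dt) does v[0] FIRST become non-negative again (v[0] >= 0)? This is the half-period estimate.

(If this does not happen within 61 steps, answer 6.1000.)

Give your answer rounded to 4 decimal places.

Step 0: x=[6.9000] v=[0.0000]
Step 1: x=[6.8178] v=[-0.8217]
Step 2: x=[6.6574] v=[-1.6036]
Step 3: x=[6.4266] v=[-2.3080]
Step 4: x=[6.1365] v=[-2.9009]
Step 5: x=[5.8012] v=[-3.3535]
Step 6: x=[5.4368] v=[-3.6441]
Step 7: x=[5.0609] v=[-3.7586]
Step 8: x=[4.6918] v=[-3.6914]
Step 9: x=[4.3472] v=[-3.4458]
Step 10: x=[4.0438] v=[-3.0336]
Step 11: x=[3.7963] v=[-2.4748]
Step 12: x=[3.6167] v=[-1.7963]
Step 13: x=[3.5136] v=[-1.0310]
Step 14: x=[3.4920] v=[-0.2159]
Step 15: x=[3.5530] v=[0.6096]
First v>=0 after going negative at step 15, time=1.5000

Answer: 1.5000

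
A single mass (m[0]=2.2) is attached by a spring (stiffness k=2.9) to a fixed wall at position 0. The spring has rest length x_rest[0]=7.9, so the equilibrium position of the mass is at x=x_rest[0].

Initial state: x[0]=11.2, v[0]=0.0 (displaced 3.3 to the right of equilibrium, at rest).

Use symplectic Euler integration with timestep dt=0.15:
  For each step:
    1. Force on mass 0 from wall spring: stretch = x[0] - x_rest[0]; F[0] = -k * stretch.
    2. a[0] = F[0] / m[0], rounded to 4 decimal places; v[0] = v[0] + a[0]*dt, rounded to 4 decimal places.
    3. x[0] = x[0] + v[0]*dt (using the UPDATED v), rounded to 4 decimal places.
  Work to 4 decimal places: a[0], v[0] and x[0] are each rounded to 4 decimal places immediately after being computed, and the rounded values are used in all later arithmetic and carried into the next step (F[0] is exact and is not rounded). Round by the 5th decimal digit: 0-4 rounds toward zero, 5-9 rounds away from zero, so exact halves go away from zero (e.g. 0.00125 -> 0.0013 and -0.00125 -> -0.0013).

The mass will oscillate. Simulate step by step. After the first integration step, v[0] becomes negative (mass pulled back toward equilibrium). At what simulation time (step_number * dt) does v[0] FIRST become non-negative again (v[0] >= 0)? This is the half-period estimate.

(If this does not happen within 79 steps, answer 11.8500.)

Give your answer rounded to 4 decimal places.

Answer: 2.8500

Derivation:
Step 0: x=[11.2000] v=[0.0000]
Step 1: x=[11.1021] v=[-0.6525]
Step 2: x=[10.9092] v=[-1.2857]
Step 3: x=[10.6271] v=[-1.8807]
Step 4: x=[10.2641] v=[-2.4199]
Step 5: x=[9.8310] v=[-2.8873]
Step 6: x=[9.3406] v=[-3.2691]
Step 7: x=[8.8075] v=[-3.5540]
Step 8: x=[8.2475] v=[-3.7334]
Step 9: x=[7.6772] v=[-3.8021]
Step 10: x=[7.1135] v=[-3.7580]
Step 11: x=[6.5731] v=[-3.6025]
Step 12: x=[6.0721] v=[-3.3401]
Step 13: x=[5.6253] v=[-2.9787]
Step 14: x=[5.2460] v=[-2.5289]
Step 15: x=[4.9454] v=[-2.0041]
Step 16: x=[4.7324] v=[-1.4199]
Step 17: x=[4.6134] v=[-0.7936]
Step 18: x=[4.5918] v=[-0.1438]
Step 19: x=[4.6683] v=[0.5103]
First v>=0 after going negative at step 19, time=2.8500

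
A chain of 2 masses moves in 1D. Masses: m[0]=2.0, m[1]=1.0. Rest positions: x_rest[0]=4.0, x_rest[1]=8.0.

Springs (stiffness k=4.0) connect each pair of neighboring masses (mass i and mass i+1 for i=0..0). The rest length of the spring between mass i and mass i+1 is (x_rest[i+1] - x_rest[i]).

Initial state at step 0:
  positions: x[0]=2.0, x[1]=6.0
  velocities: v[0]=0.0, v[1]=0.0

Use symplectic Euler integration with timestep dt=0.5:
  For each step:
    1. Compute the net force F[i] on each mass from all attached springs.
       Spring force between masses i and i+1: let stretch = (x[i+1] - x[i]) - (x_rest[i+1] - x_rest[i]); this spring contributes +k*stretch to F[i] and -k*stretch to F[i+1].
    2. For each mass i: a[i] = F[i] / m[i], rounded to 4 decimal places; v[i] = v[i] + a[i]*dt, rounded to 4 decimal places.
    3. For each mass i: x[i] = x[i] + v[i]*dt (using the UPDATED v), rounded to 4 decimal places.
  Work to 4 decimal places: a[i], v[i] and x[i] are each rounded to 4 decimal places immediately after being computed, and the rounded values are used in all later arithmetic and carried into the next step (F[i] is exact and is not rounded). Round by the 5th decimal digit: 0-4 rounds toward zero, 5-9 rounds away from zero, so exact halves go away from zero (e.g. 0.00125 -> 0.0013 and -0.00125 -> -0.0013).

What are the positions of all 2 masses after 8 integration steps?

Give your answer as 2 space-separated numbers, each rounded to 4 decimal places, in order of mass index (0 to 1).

Answer: 2.0000 6.0000

Derivation:
Step 0: x=[2.0000 6.0000] v=[0.0000 0.0000]
Step 1: x=[2.0000 6.0000] v=[0.0000 0.0000]
Step 2: x=[2.0000 6.0000] v=[0.0000 0.0000]
Step 3: x=[2.0000 6.0000] v=[0.0000 0.0000]
Step 4: x=[2.0000 6.0000] v=[0.0000 0.0000]
Step 5: x=[2.0000 6.0000] v=[0.0000 0.0000]
Step 6: x=[2.0000 6.0000] v=[0.0000 0.0000]
Step 7: x=[2.0000 6.0000] v=[0.0000 0.0000]
Step 8: x=[2.0000 6.0000] v=[0.0000 0.0000]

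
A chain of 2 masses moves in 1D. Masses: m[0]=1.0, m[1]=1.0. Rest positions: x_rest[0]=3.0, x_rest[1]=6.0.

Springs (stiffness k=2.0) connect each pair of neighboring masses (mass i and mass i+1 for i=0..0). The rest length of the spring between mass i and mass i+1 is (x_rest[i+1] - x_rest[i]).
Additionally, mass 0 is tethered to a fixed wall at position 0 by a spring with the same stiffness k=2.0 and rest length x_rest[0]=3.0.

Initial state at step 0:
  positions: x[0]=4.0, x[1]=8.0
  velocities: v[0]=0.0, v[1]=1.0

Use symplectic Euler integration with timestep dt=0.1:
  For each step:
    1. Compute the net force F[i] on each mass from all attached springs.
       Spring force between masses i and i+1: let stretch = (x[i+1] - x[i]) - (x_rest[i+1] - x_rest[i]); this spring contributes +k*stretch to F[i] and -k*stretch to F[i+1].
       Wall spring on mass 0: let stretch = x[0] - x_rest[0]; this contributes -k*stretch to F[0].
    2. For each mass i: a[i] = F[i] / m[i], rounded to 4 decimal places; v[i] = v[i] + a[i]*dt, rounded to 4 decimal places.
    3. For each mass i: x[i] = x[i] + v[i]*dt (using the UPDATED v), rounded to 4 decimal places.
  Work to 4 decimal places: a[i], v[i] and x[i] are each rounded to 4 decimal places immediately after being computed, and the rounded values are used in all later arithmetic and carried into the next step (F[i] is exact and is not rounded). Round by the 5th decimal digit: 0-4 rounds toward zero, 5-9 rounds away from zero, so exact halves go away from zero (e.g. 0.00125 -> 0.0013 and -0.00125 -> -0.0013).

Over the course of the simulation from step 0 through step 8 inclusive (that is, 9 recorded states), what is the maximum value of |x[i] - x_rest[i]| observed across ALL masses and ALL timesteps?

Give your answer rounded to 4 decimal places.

Step 0: x=[4.0000 8.0000] v=[0.0000 1.0000]
Step 1: x=[4.0000 8.0800] v=[0.0000 0.8000]
Step 2: x=[4.0016 8.1384] v=[0.0160 0.5840]
Step 3: x=[4.0059 8.1741] v=[0.0430 0.3566]
Step 4: x=[4.0135 8.1864] v=[0.0755 0.1230]
Step 5: x=[4.0242 8.1752] v=[0.1074 -0.1116]
Step 6: x=[4.0375 8.1410] v=[0.1328 -0.3418]
Step 7: x=[4.0521 8.0848] v=[0.1460 -0.5625]
Step 8: x=[4.0663 8.0079] v=[0.1421 -0.7690]
Max displacement = 2.1864

Answer: 2.1864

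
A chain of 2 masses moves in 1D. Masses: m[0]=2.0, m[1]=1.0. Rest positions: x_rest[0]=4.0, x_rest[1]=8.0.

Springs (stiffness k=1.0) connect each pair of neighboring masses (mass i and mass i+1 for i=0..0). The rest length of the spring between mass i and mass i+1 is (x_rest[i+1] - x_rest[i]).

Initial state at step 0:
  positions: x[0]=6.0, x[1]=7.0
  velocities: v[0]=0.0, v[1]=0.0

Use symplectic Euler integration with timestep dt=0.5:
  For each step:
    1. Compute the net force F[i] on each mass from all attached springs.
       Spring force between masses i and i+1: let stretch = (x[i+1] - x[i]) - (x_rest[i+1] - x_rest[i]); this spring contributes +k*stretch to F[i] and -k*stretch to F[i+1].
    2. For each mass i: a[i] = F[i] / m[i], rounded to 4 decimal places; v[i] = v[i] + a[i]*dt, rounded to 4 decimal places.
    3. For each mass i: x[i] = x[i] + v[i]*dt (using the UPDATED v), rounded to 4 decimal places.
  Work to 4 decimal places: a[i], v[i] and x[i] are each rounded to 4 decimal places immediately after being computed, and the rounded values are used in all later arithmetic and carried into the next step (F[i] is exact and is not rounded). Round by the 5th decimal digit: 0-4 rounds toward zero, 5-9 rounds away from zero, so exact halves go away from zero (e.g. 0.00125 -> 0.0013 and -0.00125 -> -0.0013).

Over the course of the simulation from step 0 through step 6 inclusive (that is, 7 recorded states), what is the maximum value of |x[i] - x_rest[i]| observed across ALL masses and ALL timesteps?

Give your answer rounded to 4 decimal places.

Answer: 3.0184

Derivation:
Step 0: x=[6.0000 7.0000] v=[0.0000 0.0000]
Step 1: x=[5.6250 7.7500] v=[-0.7500 1.5000]
Step 2: x=[5.0156 8.9688] v=[-1.2188 2.4375]
Step 3: x=[4.4004 10.1993] v=[-1.2305 2.4609]
Step 4: x=[4.0100 10.9801] v=[-0.7808 1.5615]
Step 5: x=[3.9909 11.0184] v=[-0.0383 0.0765]
Step 6: x=[4.3502 10.2998] v=[0.7186 -1.4373]
Max displacement = 3.0184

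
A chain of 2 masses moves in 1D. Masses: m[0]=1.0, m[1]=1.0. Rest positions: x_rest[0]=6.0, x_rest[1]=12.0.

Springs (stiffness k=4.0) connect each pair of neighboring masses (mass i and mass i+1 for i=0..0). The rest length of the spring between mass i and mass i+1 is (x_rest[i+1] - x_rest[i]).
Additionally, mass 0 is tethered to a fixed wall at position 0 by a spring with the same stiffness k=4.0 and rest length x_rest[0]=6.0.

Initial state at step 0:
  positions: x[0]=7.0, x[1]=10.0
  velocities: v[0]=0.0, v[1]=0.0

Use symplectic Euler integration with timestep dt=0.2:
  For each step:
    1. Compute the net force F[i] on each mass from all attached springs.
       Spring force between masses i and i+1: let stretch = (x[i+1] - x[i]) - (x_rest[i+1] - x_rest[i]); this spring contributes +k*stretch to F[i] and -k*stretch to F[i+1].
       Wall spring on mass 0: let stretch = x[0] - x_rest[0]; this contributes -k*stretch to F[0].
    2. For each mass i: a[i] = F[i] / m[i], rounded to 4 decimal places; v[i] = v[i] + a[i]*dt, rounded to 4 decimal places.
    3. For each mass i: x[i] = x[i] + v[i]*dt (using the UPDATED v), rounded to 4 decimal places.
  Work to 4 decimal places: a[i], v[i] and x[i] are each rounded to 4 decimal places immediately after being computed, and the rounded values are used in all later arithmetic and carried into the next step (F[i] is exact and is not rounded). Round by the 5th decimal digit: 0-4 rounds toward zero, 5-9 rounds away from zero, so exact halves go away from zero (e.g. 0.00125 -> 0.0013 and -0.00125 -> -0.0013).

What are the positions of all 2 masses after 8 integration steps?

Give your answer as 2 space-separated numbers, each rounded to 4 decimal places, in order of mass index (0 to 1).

Answer: 7.6467 11.6934

Derivation:
Step 0: x=[7.0000 10.0000] v=[0.0000 0.0000]
Step 1: x=[6.3600 10.4800] v=[-3.2000 2.4000]
Step 2: x=[5.3616 11.2608] v=[-4.9920 3.9040]
Step 3: x=[4.4492 12.0577] v=[-4.5619 3.9846]
Step 4: x=[4.0423 12.5973] v=[-2.0345 2.6978]
Step 5: x=[4.3574 12.7281] v=[1.5757 0.6538]
Step 6: x=[5.3147 12.4795] v=[4.7863 -1.2428]
Step 7: x=[6.5680 12.0446] v=[6.2664 -2.1746]
Step 8: x=[7.6467 11.6934] v=[5.3933 -1.7559]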